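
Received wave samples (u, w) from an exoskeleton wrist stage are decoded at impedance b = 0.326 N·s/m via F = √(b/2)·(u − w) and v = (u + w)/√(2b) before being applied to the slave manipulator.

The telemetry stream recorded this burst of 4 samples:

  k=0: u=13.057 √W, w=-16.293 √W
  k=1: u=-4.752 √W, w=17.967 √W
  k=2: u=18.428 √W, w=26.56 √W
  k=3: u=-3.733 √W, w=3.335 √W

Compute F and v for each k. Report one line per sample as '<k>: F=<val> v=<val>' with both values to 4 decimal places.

0: F=11.8496 v=-4.0076
1: F=-9.1724 v=16.3660
2: F=-3.2832 v=55.7151
3: F=-2.8536 v=-0.4929

k=0: u−w=29.3500, u+w=-3.2360; √(b/2)=0.4037, √(2b)=0.8075; F=0.4037×29.35=11.8496, v=-3.2360/0.8075=-4.0076
k=1: u−w=-22.7190, u+w=13.2150; √(b/2)=0.4037, √(2b)=0.8075; F=0.4037×(-22.719)=-9.1724, v=13.2150/0.8075=16.3660
k=2: u−w=-8.1320, u+w=44.9880; √(b/2)=0.4037, √(2b)=0.8075; F=0.4037×(-8.132)=-3.2832, v=44.9880/0.8075=55.7151
k=3: u−w=-7.0680, u+w=-0.3980; √(b/2)=0.4037, √(2b)=0.8075; F=0.4037×(-7.068)=-2.8536, v=-0.3980/0.8075=-0.4929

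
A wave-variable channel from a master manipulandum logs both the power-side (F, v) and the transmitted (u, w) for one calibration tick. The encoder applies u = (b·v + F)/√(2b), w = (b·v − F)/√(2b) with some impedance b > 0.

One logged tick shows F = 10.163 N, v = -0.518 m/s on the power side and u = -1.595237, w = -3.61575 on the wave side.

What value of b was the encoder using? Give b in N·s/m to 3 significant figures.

u + w = -5.210987;  u + w = √(2b)·v, so √(2b) = -5.210987/(-0.518) = 10.059820.
b = (√(2b))²/2 = 101.199988/2 = 50.599994.
(Check via u − w = 2F/√(2b): u − w = 2.020513, 2F/√(2b) = 2.020513.)

b = 50.6 N·s/m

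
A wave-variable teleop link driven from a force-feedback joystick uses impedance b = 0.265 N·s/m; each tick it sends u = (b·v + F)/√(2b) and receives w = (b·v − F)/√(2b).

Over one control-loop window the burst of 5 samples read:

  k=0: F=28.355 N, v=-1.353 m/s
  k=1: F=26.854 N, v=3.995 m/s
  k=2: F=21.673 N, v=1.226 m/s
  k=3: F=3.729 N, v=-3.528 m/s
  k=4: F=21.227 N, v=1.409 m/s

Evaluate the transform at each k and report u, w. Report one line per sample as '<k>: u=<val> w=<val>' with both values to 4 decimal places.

0: u=38.4561 w=-39.4411
1: u=38.3410 w=-35.4326
2: u=30.2164 w=-29.3239
3: u=3.8380 w=-6.4064
4: u=29.6704 w=-28.6446

k=0: b·v=0.265×(-1.353)=-0.3585; √(2b)=0.7280; u=(-0.3585+28.355)/0.7280=38.4561, w=(-0.3585−28.355)/0.7280=-39.4411
k=1: b·v=0.265×3.995=1.0587; √(2b)=0.7280; u=(1.0587+26.854)/0.7280=38.3410, w=(1.0587−26.854)/0.7280=-35.4326
k=2: b·v=0.265×1.226=0.3249; √(2b)=0.7280; u=(0.3249+21.673)/0.7280=30.2164, w=(0.3249−21.673)/0.7280=-29.3239
k=3: b·v=0.265×(-3.528)=-0.9349; √(2b)=0.7280; u=(-0.9349+3.729)/0.7280=3.8380, w=(-0.9349−3.729)/0.7280=-6.4064
k=4: b·v=0.265×1.409=0.3734; √(2b)=0.7280; u=(0.3734+21.227)/0.7280=29.6704, w=(0.3734−21.227)/0.7280=-28.6446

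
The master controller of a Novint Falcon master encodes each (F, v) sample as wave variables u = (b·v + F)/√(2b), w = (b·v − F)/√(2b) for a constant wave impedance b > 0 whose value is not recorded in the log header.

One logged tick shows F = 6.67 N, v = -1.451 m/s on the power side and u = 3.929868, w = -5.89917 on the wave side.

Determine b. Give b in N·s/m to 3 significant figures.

u + w = -1.969302;  u + w = √(2b)·v, so √(2b) = -1.969302/(-1.451) = 1.357203.
b = (√(2b))²/2 = 1.842001/2 = 0.921000.
(Check via u − w = 2F/√(2b): u − w = 9.829038, 2F/√(2b) = 9.829036.)

b = 0.921 N·s/m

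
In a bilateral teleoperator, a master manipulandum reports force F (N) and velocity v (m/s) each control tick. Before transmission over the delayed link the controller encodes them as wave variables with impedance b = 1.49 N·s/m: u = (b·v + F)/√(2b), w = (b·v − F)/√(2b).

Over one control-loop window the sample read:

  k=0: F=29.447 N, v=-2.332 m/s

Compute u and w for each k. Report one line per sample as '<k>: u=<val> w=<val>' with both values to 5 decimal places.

k=0: b·v=1.49×(-2.332)=-3.47468; √(2b)=1.72627; u=(-3.47468+29.447)/1.72627=15.04536, w=(-3.47468−29.447)/1.72627=-19.07102

0: u=15.04536 w=-19.07102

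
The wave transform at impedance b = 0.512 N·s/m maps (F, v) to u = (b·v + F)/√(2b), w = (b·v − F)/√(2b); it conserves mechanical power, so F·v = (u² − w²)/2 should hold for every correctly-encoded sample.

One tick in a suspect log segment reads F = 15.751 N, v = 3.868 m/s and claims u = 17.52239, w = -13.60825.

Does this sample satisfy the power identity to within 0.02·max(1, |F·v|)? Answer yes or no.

F·v = 15.751×3.868 = 60.9249 W.
(u² − w²)/2 = (307.0342 − 185.1845)/2 = 60.9248 W.
|Δ| = 0.0000;  2% of max(1, |F·v|) = 1.2185.

yes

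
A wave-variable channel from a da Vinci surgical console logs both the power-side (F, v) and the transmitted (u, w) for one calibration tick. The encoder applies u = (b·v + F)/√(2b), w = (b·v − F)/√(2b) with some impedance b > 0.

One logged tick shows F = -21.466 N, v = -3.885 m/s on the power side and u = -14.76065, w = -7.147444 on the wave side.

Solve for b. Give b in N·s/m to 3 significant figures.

u + w = -21.908094;  u + w = √(2b)·v, so √(2b) = -21.908094/(-3.885) = 5.639149.
b = (√(2b))²/2 = 31.800002/2 = 15.900001.
(Check via u − w = 2F/√(2b): u − w = -7.613206, 2F/√(2b) = -7.613205.)

b = 15.9 N·s/m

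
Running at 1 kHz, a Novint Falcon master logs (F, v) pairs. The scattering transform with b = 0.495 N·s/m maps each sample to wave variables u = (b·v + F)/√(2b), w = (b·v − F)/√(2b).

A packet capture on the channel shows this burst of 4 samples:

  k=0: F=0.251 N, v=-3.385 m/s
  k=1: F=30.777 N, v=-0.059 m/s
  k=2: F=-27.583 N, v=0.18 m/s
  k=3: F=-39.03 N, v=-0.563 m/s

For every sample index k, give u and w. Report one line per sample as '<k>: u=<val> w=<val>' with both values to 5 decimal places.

k=0: b·v=0.495×(-3.385)=-1.67557; √(2b)=0.99499; u=(-1.67557+0.251)/0.99499=-1.43175, w=(-1.67557−0.251)/0.99499=-1.93628
k=1: b·v=0.495×(-0.059)=-0.02920; √(2b)=0.99499; u=(-0.02920+30.777)/0.99499=30.90270, w=(-0.02920−30.777)/0.99499=-30.96140
k=2: b·v=0.495×0.18=0.08910; √(2b)=0.99499; u=(0.08910+(-27.583))/0.99499=-27.63241, w=(0.08910−(-27.583))/0.99499=27.81151
k=3: b·v=0.495×(-0.563)=-0.27868; √(2b)=0.99499; u=(-0.27868+(-39.03))/0.99499=-39.50671, w=(-0.27868−(-39.03))/0.99499=38.94654

0: u=-1.43175 w=-1.93628
1: u=30.90270 w=-30.96140
2: u=-27.63241 w=27.81151
3: u=-39.50671 w=38.94654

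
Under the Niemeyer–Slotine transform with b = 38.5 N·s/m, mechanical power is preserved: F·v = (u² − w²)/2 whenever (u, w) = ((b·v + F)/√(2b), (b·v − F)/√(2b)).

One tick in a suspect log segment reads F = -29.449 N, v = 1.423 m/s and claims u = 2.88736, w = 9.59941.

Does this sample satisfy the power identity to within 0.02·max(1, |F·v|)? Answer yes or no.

yes

F·v = (-29.449)×1.423 = -41.9059 W.
(u² − w²)/2 = (8.3368 − 92.1487)/2 = -41.9059 W.
|Δ| = 0.0000;  2% of max(1, |F·v|) = 0.8381.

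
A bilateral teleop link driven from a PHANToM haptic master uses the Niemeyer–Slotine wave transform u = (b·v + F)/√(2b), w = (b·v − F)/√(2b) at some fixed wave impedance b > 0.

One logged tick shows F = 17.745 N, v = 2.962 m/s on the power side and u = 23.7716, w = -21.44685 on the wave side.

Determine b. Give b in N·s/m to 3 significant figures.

b = 0.308 N·s/m

u + w = 2.3247;  u + w = √(2b)·v, so √(2b) = 2.3247/2.962 = 0.7849.
b = (√(2b))²/2 = 0.6160/2 = 0.3080.
(Check via u − w = 2F/√(2b): u − w = 45.2185, 2F/√(2b) = 45.2184.)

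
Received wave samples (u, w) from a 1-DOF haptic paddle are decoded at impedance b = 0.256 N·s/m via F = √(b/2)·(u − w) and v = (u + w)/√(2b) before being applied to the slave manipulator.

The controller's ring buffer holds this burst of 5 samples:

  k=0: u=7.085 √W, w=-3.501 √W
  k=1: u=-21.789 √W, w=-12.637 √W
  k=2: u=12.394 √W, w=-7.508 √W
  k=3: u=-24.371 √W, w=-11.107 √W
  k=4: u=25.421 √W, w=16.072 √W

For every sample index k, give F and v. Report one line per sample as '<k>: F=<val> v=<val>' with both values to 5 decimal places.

k=0: u−w=10.58600, u+w=3.58400; √(b/2)=0.35777, √(2b)=0.71554; F=0.35777×10.586=3.78736, v=3.58400/0.71554=5.00879
k=1: u−w=-9.15200, u+w=-34.42600; √(b/2)=0.35777, √(2b)=0.71554; F=0.35777×(-9.152)=-3.27432, v=-34.42600/0.71554=-48.11180
k=2: u−w=19.90200, u+w=4.88600; √(b/2)=0.35777, √(2b)=0.71554; F=0.35777×19.902=7.12036, v=4.88600/0.71554=6.82839
k=3: u−w=-13.26400, u+w=-35.47800; √(b/2)=0.35777, √(2b)=0.71554; F=0.35777×(-13.264)=-4.74547, v=-35.47800/0.71554=-49.58201
k=4: u−w=9.34900, u+w=41.49300; √(b/2)=0.35777, √(2b)=0.71554; F=0.35777×9.349=3.34480, v=41.49300/0.71554=57.98823

0: F=3.78736 v=5.00879
1: F=-3.27432 v=-48.11180
2: F=7.12036 v=6.82839
3: F=-4.74547 v=-49.58201
4: F=3.34480 v=57.98823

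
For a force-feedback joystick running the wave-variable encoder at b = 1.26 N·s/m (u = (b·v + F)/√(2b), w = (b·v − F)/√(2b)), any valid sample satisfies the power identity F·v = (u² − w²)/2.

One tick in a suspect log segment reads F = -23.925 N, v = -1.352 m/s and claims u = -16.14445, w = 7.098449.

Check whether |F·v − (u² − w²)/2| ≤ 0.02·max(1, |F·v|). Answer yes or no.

F·v = (-23.925)×(-1.352) = 32.346600 W.
(u² − w²)/2 = (260.643266 − 50.387978)/2 = 105.127644 W.
|Δ| = 72.781044;  2% of max(1, |F·v|) = 0.646932.

no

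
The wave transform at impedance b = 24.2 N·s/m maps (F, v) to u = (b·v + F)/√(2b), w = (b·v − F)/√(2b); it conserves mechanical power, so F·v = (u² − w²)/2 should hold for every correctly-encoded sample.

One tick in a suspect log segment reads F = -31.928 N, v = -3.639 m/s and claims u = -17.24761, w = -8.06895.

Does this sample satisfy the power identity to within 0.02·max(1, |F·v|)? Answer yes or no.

yes

F·v = (-31.928)×(-3.639) = 116.1860 W.
(u² − w²)/2 = (297.4801 − 65.1080)/2 = 116.1860 W.
|Δ| = 0.0001;  2% of max(1, |F·v|) = 2.3237.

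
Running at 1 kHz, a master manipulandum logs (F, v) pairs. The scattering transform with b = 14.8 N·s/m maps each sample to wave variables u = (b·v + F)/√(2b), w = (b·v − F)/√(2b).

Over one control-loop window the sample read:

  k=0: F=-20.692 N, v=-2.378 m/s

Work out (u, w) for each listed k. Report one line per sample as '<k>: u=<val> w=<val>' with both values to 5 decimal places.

k=0: b·v=14.8×(-2.378)=-35.19440; √(2b)=5.44059; u=(-35.19440+(-20.692))/5.44059=-10.27212, w=(-35.19440−(-20.692))/5.44059=-2.66559

0: u=-10.27212 w=-2.66559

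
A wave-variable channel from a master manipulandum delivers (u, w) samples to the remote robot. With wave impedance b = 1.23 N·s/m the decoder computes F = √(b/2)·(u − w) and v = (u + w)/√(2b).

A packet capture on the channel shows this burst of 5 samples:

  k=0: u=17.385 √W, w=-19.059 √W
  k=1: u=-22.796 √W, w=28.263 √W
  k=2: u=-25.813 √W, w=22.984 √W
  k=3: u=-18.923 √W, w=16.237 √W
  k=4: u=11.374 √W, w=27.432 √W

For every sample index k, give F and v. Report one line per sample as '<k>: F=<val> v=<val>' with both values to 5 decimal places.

0: F=28.58009 v=-1.06730
1: F=-40.04146 v=3.48563
2: F=-38.26755 v=-1.80370
3: F=-27.57315 v=-1.71253
4: F=-12.59299 v=24.74180

k=0: u−w=36.44400, u+w=-1.67400; √(b/2)=0.78422, √(2b)=1.56844; F=0.78422×36.444=28.58009, v=-1.67400/1.56844=-1.06730
k=1: u−w=-51.05900, u+w=5.46700; √(b/2)=0.78422, √(2b)=1.56844; F=0.78422×(-51.059)=-40.04146, v=5.46700/1.56844=3.48563
k=2: u−w=-48.79700, u+w=-2.82900; √(b/2)=0.78422, √(2b)=1.56844; F=0.78422×(-48.797)=-38.26755, v=-2.82900/1.56844=-1.80370
k=3: u−w=-35.16000, u+w=-2.68600; √(b/2)=0.78422, √(2b)=1.56844; F=0.78422×(-35.16)=-27.57315, v=-2.68600/1.56844=-1.71253
k=4: u−w=-16.05800, u+w=38.80600; √(b/2)=0.78422, √(2b)=1.56844; F=0.78422×(-16.058)=-12.59299, v=38.80600/1.56844=24.74180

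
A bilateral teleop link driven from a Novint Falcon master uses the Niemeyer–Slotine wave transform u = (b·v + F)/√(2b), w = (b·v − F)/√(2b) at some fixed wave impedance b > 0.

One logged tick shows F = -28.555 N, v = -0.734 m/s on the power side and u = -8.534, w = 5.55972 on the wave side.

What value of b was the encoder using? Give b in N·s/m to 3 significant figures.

b = 8.21 N·s/m

u + w = -2.9743;  u + w = √(2b)·v, so √(2b) = -2.9743/(-0.734) = 4.0522.
b = (√(2b))²/2 = 16.4199/2 = 8.2100.
(Check via u − w = 2F/√(2b): u − w = -14.0937, 2F/√(2b) = -14.0937.)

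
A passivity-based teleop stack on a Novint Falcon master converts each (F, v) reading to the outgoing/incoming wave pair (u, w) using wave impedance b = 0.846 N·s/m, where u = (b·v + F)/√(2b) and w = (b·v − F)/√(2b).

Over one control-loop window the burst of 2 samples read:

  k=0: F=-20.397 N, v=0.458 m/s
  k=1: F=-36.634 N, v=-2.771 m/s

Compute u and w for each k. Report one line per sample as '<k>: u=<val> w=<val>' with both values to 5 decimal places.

k=0: b·v=0.846×0.458=0.38747; √(2b)=1.30077; u=(0.38747+(-20.397))/1.30077=-15.38285, w=(0.38747−(-20.397))/1.30077=15.97860
k=1: b·v=0.846×(-2.771)=-2.34427; √(2b)=1.30077; u=(-2.34427+(-36.634))/1.30077=-29.96556, w=(-2.34427−(-36.634))/1.30077=26.36112

0: u=-15.38285 w=15.97860
1: u=-29.96556 w=26.36112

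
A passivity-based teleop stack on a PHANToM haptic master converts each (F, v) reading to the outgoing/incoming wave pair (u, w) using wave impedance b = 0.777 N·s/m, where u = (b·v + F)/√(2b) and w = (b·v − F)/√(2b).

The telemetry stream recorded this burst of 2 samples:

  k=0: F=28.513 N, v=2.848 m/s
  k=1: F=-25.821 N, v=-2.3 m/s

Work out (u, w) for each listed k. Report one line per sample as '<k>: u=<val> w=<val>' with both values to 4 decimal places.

0: u=24.6479 w=-21.0975
1: u=-22.1468 w=19.2796

k=0: b·v=0.777×2.848=2.2129; √(2b)=1.2466; u=(2.2129+28.513)/1.2466=24.6479, w=(2.2129−28.513)/1.2466=-21.0975
k=1: b·v=0.777×(-2.3)=-1.7871; √(2b)=1.2466; u=(-1.7871+(-25.821))/1.2466=-22.1468, w=(-1.7871−(-25.821))/1.2466=19.2796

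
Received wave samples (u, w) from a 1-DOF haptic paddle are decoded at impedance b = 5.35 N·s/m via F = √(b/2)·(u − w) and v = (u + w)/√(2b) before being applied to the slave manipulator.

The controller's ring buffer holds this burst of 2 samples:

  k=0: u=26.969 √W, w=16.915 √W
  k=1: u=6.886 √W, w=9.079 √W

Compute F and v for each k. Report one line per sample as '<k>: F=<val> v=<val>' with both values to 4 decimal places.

0: F=16.4437 v=13.4157
1: F=-3.5867 v=4.8806

k=0: u−w=10.0540, u+w=43.8840; √(b/2)=1.6355, √(2b)=3.2711; F=1.6355×10.054=16.4437, v=43.8840/3.2711=13.4157
k=1: u−w=-2.1930, u+w=15.9650; √(b/2)=1.6355, √(2b)=3.2711; F=1.6355×(-2.193)=-3.5867, v=15.9650/3.2711=4.8806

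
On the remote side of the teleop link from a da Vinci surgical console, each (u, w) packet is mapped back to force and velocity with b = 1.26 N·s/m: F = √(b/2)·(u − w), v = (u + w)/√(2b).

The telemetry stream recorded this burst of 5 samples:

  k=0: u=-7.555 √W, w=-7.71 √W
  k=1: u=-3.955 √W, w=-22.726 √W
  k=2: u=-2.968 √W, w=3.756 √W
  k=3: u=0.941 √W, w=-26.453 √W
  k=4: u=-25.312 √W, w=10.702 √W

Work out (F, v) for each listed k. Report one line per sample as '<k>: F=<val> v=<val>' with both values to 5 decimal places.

k=0: u−w=0.15500, u+w=-15.26500; √(b/2)=0.79373, √(2b)=1.58745; F=0.79373×0.155=0.12303, v=-15.26500/1.58745=-9.61605
k=1: u−w=18.77100, u+w=-26.68100; √(b/2)=0.79373, √(2b)=1.58745; F=0.79373×18.771=14.89902, v=-26.68100/1.58745=-16.80745
k=2: u−w=-6.72400, u+w=0.78800; √(b/2)=0.79373, √(2b)=1.58745; F=0.79373×(-6.724)=-5.33701, v=0.78800/1.58745=0.49639
k=3: u−w=27.39400, u+w=-25.51200; √(b/2)=0.79373, √(2b)=1.58745; F=0.79373×27.394=21.74331, v=-25.51200/1.58745=-16.07105
k=4: u−w=-36.01400, u+w=-14.61000; √(b/2)=0.79373, √(2b)=1.58745; F=0.79373×(-36.014)=-28.58523, v=-14.61000/1.58745=-9.20343

0: F=0.12303 v=-9.61605
1: F=14.89902 v=-16.80745
2: F=-5.33701 v=0.49639
3: F=21.74331 v=-16.07105
4: F=-28.58523 v=-9.20343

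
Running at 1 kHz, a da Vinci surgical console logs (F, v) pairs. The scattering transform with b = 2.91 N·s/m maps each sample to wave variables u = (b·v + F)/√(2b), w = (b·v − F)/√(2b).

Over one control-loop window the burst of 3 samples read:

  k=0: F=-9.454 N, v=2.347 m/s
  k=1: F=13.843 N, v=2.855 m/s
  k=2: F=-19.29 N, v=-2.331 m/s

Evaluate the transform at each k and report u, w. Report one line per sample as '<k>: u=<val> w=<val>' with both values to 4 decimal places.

0: u=-1.0878 w=6.7498
1: u=9.1819 w=-2.2943
2: u=-10.8077 w=5.1842

k=0: b·v=2.91×2.347=6.8298; √(2b)=2.4125; u=(6.8298+(-9.454))/2.4125=-1.0878, w=(6.8298−(-9.454))/2.4125=6.7498
k=1: b·v=2.91×2.855=8.3080; √(2b)=2.4125; u=(8.3080+13.843)/2.4125=9.1819, w=(8.3080−13.843)/2.4125=-2.2943
k=2: b·v=2.91×(-2.331)=-6.7832; √(2b)=2.4125; u=(-6.7832+(-19.29))/2.4125=-10.8077, w=(-6.7832−(-19.29))/2.4125=5.1842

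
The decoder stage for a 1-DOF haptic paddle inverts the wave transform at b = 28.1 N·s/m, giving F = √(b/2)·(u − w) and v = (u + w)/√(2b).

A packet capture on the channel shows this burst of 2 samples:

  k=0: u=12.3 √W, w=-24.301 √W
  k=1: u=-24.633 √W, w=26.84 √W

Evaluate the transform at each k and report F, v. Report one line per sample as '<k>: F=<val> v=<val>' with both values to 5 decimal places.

0: F=137.19273 v=-1.60084
1: F=-192.93794 v=0.29440

k=0: u−w=36.60100, u+w=-12.00100; √(b/2)=3.74833, √(2b)=7.49667; F=3.74833×36.601=137.19273, v=-12.00100/7.49667=-1.60084
k=1: u−w=-51.47300, u+w=2.20700; √(b/2)=3.74833, √(2b)=7.49667; F=3.74833×(-51.473)=-192.93794, v=2.20700/7.49667=0.29440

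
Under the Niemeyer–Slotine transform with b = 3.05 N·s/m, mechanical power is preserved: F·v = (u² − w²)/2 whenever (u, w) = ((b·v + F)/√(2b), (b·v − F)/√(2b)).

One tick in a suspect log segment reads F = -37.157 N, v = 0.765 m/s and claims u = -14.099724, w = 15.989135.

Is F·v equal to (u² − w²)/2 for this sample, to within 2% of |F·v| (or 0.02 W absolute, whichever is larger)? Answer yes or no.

F·v = (-37.157)×0.765 = -28.425105 W.
(u² − w²)/2 = (198.802217 − 255.652438)/2 = -28.425111 W.
|Δ| = 0.000006;  2% of max(1, |F·v|) = 0.568502.

yes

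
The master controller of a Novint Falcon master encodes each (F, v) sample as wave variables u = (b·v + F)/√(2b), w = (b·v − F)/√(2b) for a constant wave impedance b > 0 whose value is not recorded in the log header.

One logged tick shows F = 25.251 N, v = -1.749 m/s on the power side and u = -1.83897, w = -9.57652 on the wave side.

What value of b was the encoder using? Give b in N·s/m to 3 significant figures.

b = 21.3 N·s/m

u + w = -11.4155;  u + w = √(2b)·v, so √(2b) = -11.4155/(-1.749) = 6.5269.
b = (√(2b))²/2 = 42.6000/2 = 21.3000.
(Check via u − w = 2F/√(2b): u − w = 7.7376, 2F/√(2b) = 7.7376.)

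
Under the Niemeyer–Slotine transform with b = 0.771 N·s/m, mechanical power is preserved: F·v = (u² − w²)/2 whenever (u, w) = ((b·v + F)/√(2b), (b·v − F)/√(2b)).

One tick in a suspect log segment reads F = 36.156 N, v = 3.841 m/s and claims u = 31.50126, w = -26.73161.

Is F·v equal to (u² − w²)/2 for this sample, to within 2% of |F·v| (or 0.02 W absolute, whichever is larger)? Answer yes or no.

F·v = 36.156×3.841 = 138.87520 W.
(u² − w²)/2 = (992.32938 − 714.57897)/2 = 138.87520 W.
|Δ| = 0.00001;  2% of max(1, |F·v|) = 2.77750.

yes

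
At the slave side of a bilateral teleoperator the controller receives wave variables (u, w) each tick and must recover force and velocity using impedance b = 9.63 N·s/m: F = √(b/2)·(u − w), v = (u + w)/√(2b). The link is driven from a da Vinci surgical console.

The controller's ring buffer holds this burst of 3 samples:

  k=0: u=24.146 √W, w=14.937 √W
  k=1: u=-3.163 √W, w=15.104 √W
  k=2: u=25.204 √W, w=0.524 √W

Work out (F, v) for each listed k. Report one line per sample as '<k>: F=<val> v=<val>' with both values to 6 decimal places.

0: F=20.207408 v=8.905530
1: F=-40.083476 v=2.720900
2: F=54.155591 v=5.862433

k=0: u−w=9.209000, u+w=39.083000; √(b/2)=2.194311, √(2b)=4.388622; F=2.194311×9.209=20.207408, v=39.083000/4.388622=8.905530
k=1: u−w=-18.267000, u+w=11.941000; √(b/2)=2.194311, √(2b)=4.388622; F=2.194311×(-18.267)=-40.083476, v=11.941000/4.388622=2.720900
k=2: u−w=24.680000, u+w=25.728000; √(b/2)=2.194311, √(2b)=4.388622; F=2.194311×24.68=54.155591, v=25.728000/4.388622=5.862433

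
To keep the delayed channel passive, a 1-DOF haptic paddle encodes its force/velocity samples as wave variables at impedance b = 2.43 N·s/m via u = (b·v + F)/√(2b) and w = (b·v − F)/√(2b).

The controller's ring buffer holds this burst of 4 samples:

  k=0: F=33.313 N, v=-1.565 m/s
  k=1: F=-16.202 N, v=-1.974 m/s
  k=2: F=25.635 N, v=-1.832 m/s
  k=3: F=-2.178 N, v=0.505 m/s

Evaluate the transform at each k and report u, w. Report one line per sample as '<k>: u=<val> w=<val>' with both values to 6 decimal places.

0: u=13.386031 w=-16.836137
1: u=-9.525258 w=5.173495
2: u=9.608913 w=-13.647631
3: u=-0.431314 w=1.544607

k=0: b·v=2.43×(-1.565)=-3.802950; √(2b)=2.204541; u=(-3.802950+33.313)/2.204541=13.386031, w=(-3.802950−33.313)/2.204541=-16.836137
k=1: b·v=2.43×(-1.974)=-4.796820; √(2b)=2.204541; u=(-4.796820+(-16.202))/2.204541=-9.525258, w=(-4.796820−(-16.202))/2.204541=5.173495
k=2: b·v=2.43×(-1.832)=-4.451760; √(2b)=2.204541; u=(-4.451760+25.635)/2.204541=9.608913, w=(-4.451760−25.635)/2.204541=-13.647631
k=3: b·v=2.43×0.505=1.227150; √(2b)=2.204541; u=(1.227150+(-2.178))/2.204541=-0.431314, w=(1.227150−(-2.178))/2.204541=1.544607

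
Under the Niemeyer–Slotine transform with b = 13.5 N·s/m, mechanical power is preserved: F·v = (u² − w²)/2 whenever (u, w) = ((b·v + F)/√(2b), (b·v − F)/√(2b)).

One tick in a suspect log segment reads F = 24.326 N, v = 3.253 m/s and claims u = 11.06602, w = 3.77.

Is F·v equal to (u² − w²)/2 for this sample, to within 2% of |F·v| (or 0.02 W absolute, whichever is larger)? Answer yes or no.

no

F·v = 24.326×3.253 = 79.1325 W.
(u² − w²)/2 = (122.4568 − 14.2129)/2 = 54.1219 W.
|Δ| = 25.0105;  2% of max(1, |F·v|) = 1.5826.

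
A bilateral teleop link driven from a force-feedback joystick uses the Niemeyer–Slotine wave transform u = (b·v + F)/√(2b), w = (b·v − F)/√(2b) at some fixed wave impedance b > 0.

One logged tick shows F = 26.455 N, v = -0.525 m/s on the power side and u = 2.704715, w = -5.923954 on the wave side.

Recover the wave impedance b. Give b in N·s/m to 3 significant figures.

b = 18.8 N·s/m

u + w = -3.219239;  u + w = √(2b)·v, so √(2b) = -3.219239/(-0.525) = 6.131884.
b = (√(2b))²/2 = 37.599999/2 = 18.800000.
(Check via u − w = 2F/√(2b): u − w = 8.628669, 2F/√(2b) = 8.628670.)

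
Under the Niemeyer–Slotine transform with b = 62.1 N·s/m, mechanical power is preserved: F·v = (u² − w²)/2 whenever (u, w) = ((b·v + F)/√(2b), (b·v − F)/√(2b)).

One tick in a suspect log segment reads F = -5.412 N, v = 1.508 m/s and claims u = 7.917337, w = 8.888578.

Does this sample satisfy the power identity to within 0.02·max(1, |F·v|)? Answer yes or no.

yes

F·v = (-5.412)×1.508 = -8.161296 W.
(u² − w²)/2 = (62.684225 − 79.006819)/2 = -8.161297 W.
|Δ| = 0.000001;  2% of max(1, |F·v|) = 0.163226.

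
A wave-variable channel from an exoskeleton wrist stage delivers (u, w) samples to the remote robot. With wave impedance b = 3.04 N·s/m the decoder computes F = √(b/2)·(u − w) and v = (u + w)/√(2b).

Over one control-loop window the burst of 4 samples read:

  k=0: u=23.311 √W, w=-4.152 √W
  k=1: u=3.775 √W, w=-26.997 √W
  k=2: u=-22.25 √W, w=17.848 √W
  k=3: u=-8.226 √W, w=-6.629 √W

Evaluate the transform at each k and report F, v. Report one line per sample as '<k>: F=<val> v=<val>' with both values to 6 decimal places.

k=0: u−w=27.463000, u+w=19.159000; √(b/2)=1.232883, √(2b)=2.465766; F=1.232883×27.463=33.858660, v=19.159000/2.465766=7.770001
k=1: u−w=30.772000, u+w=-23.222000; √(b/2)=1.232883, √(2b)=2.465766; F=1.232883×30.772=37.938270, v=-23.222000/2.465766=-9.417765
k=2: u−w=-40.098000, u+w=-4.402000; √(b/2)=1.232883, √(2b)=2.465766; F=1.232883×(-40.098)=-49.436135, v=-4.402000/2.465766=-1.785247
k=3: u−w=-1.597000, u+w=-14.855000; √(b/2)=1.232883, √(2b)=2.465766; F=1.232883×(-1.597)=-1.968914, v=-14.855000/2.465766=-6.024498

0: F=33.858660 v=7.770001
1: F=37.938270 v=-9.417765
2: F=-49.436135 v=-1.785247
3: F=-1.968914 v=-6.024498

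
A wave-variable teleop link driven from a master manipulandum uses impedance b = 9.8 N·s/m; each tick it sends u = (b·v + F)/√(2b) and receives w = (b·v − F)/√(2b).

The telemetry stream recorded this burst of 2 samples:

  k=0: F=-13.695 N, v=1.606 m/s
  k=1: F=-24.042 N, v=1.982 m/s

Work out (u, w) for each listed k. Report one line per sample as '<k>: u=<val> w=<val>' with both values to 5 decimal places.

k=0: b·v=9.8×1.606=15.73880; √(2b)=4.42719; u=(15.73880+(-13.695))/4.42719=0.46165, w=(15.73880−(-13.695))/4.42719=6.64842
k=1: b·v=9.8×1.982=19.42360; √(2b)=4.42719; u=(19.42360+(-24.042))/4.42719=-1.04319, w=(19.42360−(-24.042))/4.42719=9.81788

0: u=0.46165 w=6.64842
1: u=-1.04319 w=9.81788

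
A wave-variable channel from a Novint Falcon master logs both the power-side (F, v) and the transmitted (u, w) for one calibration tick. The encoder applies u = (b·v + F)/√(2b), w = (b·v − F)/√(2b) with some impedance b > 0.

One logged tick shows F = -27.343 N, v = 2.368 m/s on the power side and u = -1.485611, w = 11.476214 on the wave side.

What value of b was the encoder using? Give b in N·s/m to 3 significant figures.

b = 8.9 N·s/m

u + w = 9.990603;  u + w = √(2b)·v, so √(2b) = 9.990603/2.368 = 4.219005.
b = (√(2b))²/2 = 17.800000/2 = 8.900000.
(Check via u − w = 2F/√(2b): u − w = -12.961825, 2F/√(2b) = -12.961825.)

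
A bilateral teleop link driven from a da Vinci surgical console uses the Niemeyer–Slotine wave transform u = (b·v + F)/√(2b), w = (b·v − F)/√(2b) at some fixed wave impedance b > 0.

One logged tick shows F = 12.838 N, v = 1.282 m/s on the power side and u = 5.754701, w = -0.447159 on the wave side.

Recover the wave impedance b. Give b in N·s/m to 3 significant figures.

b = 8.57 N·s/m

u + w = 5.307542;  u + w = √(2b)·v, so √(2b) = 5.307542/1.282 = 4.140048.
b = (√(2b))²/2 = 17.140000/2 = 8.570000.
(Check via u − w = 2F/√(2b): u − w = 6.201860, 2F/√(2b) = 6.201860.)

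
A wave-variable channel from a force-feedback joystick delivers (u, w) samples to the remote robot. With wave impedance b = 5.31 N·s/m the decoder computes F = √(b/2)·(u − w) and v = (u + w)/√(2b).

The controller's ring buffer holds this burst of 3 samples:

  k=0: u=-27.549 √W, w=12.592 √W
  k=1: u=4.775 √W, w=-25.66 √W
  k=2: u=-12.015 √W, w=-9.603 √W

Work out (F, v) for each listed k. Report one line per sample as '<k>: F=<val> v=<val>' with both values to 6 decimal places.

k=0: u−w=-40.141000, u+w=-14.957000; √(b/2)=1.629417, √(2b)=3.258834; F=1.629417×(-40.141)=-65.406431, v=-14.957000/3.258834=-4.589678
k=1: u−w=30.435000, u+w=-20.885000; √(b/2)=1.629417, √(2b)=3.258834; F=1.629417×30.435=49.591309, v=-20.885000/3.258834=-6.408734
k=2: u−w=-2.412000, u+w=-21.618000; √(b/2)=1.629417, √(2b)=3.258834; F=1.629417×(-2.412)=-3.930154, v=-21.618000/3.258834=-6.633661

0: F=-65.406431 v=-4.589678
1: F=49.591309 v=-6.408734
2: F=-3.930154 v=-6.633661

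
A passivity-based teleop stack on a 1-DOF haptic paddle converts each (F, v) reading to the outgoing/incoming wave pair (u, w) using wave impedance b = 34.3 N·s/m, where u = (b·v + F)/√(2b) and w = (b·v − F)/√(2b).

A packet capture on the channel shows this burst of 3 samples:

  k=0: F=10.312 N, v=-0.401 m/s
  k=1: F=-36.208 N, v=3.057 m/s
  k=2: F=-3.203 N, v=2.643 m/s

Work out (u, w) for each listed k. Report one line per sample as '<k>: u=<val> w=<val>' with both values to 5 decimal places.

0: u=-0.41561 w=-2.90568
1: u=8.28820 w=17.03144
2: u=10.55862 w=11.33206

k=0: b·v=34.3×(-0.401)=-13.75430; √(2b)=8.28251; u=(-13.75430+10.312)/8.28251=-0.41561, w=(-13.75430−10.312)/8.28251=-2.90568
k=1: b·v=34.3×3.057=104.85510; √(2b)=8.28251; u=(104.85510+(-36.208))/8.28251=8.28820, w=(104.85510−(-36.208))/8.28251=17.03144
k=2: b·v=34.3×2.643=90.65490; √(2b)=8.28251; u=(90.65490+(-3.203))/8.28251=10.55862, w=(90.65490−(-3.203))/8.28251=11.33206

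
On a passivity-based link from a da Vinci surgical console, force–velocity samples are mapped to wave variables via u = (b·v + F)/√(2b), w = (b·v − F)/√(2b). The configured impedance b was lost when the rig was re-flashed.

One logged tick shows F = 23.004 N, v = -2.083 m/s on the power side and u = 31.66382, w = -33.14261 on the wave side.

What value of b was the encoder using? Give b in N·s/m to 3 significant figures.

u + w = -1.4788;  u + w = √(2b)·v, so √(2b) = -1.4788/(-2.083) = 0.7099.
b = (√(2b))²/2 = 0.5040/2 = 0.2520.
(Check via u − w = 2F/√(2b): u − w = 64.8064, 2F/√(2b) = 64.8061.)

b = 0.252 N·s/m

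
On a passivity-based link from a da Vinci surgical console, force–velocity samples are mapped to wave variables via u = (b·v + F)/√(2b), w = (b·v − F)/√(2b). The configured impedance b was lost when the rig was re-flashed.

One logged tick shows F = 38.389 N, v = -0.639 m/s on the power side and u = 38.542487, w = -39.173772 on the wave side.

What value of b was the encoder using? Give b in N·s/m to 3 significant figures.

u + w = -0.631285;  u + w = √(2b)·v, so √(2b) = -0.631285/(-0.639) = 0.987926.
b = (√(2b))²/2 = 0.975999/2 = 0.487999.
(Check via u − w = 2F/√(2b): u − w = 77.716259, 2F/√(2b) = 77.716312.)

b = 0.488 N·s/m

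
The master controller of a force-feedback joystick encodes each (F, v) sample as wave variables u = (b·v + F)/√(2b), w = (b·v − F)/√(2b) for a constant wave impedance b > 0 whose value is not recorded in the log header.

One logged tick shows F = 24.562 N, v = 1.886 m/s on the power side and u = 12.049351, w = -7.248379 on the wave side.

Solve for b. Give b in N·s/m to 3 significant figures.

b = 3.24 N·s/m

u + w = 4.800972;  u + w = √(2b)·v, so √(2b) = 4.800972/1.886 = 2.545584.
b = (√(2b))²/2 = 6.479999/2 = 3.240000.
(Check via u − w = 2F/√(2b): u − w = 19.297730, 2F/√(2b) = 19.297731.)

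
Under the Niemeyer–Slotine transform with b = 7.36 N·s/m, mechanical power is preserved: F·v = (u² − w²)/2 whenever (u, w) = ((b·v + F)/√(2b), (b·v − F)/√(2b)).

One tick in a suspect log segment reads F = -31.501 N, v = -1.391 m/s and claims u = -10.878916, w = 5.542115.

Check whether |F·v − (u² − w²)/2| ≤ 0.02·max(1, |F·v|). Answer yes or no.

F·v = (-31.501)×(-1.391) = 43.817891 W.
(u² − w²)/2 = (118.350813 − 30.715039)/2 = 43.817887 W.
|Δ| = 0.000004;  2% of max(1, |F·v|) = 0.876358.

yes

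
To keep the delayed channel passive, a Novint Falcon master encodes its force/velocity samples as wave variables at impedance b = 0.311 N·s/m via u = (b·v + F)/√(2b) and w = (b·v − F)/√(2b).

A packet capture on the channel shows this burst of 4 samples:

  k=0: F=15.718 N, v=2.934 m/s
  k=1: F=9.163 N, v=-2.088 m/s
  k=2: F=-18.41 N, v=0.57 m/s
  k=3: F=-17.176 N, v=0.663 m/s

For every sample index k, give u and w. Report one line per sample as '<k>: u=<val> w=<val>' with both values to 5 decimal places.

k=0: b·v=0.311×2.934=0.91247; √(2b)=0.78867; u=(0.91247+15.718)/0.78867=21.08674, w=(0.91247−15.718)/0.78867=-18.77278
k=1: b·v=0.311×(-2.088)=-0.64937; √(2b)=0.78867; u=(-0.64937+9.163)/0.78867=10.79493, w=(-0.64937−9.163)/0.78867=-12.44167
k=2: b·v=0.311×0.57=0.17727; √(2b)=0.78867; u=(0.17727+(-18.41))/0.78867=-23.11833, w=(0.17727−(-18.41))/0.78867=23.56787
k=3: b·v=0.311×0.663=0.20619; √(2b)=0.78867; u=(0.20619+(-17.176))/0.78867=-21.51700, w=(0.20619−(-17.176))/0.78867=22.03989

0: u=21.08674 w=-18.77278
1: u=10.79493 w=-12.44167
2: u=-23.11833 w=23.56787
3: u=-21.51700 w=22.03989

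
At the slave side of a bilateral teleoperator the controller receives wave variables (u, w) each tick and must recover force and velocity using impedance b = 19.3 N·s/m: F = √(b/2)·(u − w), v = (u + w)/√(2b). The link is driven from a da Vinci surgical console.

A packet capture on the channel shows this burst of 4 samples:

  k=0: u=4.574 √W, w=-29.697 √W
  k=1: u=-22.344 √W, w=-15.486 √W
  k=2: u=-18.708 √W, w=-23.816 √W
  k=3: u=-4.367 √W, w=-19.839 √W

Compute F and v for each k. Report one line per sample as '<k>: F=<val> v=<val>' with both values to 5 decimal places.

k=0: u−w=34.27100, u+w=-25.12300; √(b/2)=3.10644, √(2b)=6.21289; F=3.10644×34.271=106.46097, v=-25.12300/6.21289=-4.04369
k=1: u−w=-6.85800, u+w=-37.83000; √(b/2)=3.10644, √(2b)=6.21289; F=3.10644×(-6.858)=-21.30400, v=-37.83000/6.21289=-6.08895
k=2: u−w=5.10800, u+w=-42.52400; √(b/2)=3.10644, √(2b)=6.21289; F=3.10644×5.108=15.86772, v=-42.52400/6.21289=-6.84448
k=3: u−w=15.47200, u+w=-24.20600; √(b/2)=3.10644, √(2b)=6.21289; F=3.10644×15.472=48.06292, v=-24.20600/6.21289=-3.89609

0: F=106.46097 v=-4.04369
1: F=-21.30400 v=-6.08895
2: F=15.86772 v=-6.84448
3: F=48.06292 v=-3.89609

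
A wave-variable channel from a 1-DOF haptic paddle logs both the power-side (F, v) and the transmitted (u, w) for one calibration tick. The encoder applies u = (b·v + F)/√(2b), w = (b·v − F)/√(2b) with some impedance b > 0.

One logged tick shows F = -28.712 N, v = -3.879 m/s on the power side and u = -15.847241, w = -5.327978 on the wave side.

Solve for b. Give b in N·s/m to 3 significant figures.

b = 14.9 N·s/m

u + w = -21.175219;  u + w = √(2b)·v, so √(2b) = -21.175219/(-3.879) = 5.458938.
b = (√(2b))²/2 = 29.800000/2 = 14.900000.
(Check via u − w = 2F/√(2b): u − w = -10.519263, 2F/√(2b) = -10.519263.)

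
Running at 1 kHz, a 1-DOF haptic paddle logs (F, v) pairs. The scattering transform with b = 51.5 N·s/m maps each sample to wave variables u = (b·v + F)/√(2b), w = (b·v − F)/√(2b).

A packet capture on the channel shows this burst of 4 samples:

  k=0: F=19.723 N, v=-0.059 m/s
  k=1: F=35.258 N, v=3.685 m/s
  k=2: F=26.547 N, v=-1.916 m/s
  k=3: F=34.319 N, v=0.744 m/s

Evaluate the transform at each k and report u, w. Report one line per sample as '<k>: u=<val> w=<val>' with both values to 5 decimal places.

0: u=1.64397 w=-2.24276
1: u=22.17341 w=15.22526
2: u=-7.10688 w=-12.33839
3: u=7.15694 w=0.39384

k=0: b·v=51.5×(-0.059)=-3.03850; √(2b)=10.14889; u=(-3.03850+19.723)/10.14889=1.64397, w=(-3.03850−19.723)/10.14889=-2.24276
k=1: b·v=51.5×3.685=189.77750; √(2b)=10.14889; u=(189.77750+35.258)/10.14889=22.17341, w=(189.77750−35.258)/10.14889=15.22526
k=2: b·v=51.5×(-1.916)=-98.67400; √(2b)=10.14889; u=(-98.67400+26.547)/10.14889=-7.10688, w=(-98.67400−26.547)/10.14889=-12.33839
k=3: b·v=51.5×0.744=38.31600; √(2b)=10.14889; u=(38.31600+34.319)/10.14889=7.15694, w=(38.31600−34.319)/10.14889=0.39384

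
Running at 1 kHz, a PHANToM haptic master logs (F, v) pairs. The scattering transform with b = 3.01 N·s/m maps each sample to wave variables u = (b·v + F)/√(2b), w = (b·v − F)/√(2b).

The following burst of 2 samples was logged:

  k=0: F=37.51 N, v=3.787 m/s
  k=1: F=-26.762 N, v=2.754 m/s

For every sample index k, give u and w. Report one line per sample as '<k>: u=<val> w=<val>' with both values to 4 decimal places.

k=0: b·v=3.01×3.787=11.3989; √(2b)=2.4536; u=(11.3989+37.51)/2.4536=19.9338, w=(11.3989−37.51)/2.4536=-10.6421
k=1: b·v=3.01×2.754=8.2895; √(2b)=2.4536; u=(8.2895+(-26.762))/2.4536=-7.5288, w=(8.2895−(-26.762))/2.4536=14.2859

0: u=19.9338 w=-10.6421
1: u=-7.5288 w=14.2859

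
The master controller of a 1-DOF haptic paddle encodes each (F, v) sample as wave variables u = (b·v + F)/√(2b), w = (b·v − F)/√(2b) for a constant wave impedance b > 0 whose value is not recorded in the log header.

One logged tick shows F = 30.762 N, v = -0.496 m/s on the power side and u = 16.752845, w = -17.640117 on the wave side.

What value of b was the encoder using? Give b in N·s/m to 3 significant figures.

u + w = -0.887272;  u + w = √(2b)·v, so √(2b) = -0.887272/(-0.496) = 1.788855.
b = (√(2b))²/2 = 3.200002/2 = 1.600001.
(Check via u − w = 2F/√(2b): u − w = 34.392962, 2F/√(2b) = 34.392953.)

b = 1.6 N·s/m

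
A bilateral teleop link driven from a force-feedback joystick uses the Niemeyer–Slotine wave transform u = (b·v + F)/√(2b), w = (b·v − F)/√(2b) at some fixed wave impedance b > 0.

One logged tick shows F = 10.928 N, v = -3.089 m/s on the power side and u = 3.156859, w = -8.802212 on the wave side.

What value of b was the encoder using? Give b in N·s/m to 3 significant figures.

b = 1.67 N·s/m

u + w = -5.645353;  u + w = √(2b)·v, so √(2b) = -5.645353/(-3.089) = 1.827567.
b = (√(2b))²/2 = 3.339999/2 = 1.670000.
(Check via u − w = 2F/√(2b): u − w = 11.959071, 2F/√(2b) = 11.959072.)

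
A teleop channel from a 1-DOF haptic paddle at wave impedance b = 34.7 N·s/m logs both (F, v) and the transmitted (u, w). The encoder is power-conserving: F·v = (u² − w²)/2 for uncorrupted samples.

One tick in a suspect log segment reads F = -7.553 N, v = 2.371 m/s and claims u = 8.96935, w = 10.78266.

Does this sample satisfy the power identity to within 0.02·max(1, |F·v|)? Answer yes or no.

yes

F·v = (-7.553)×2.371 = -17.90816 W.
(u² − w²)/2 = (80.44924 − 116.26576)/2 = -17.90826 W.
|Δ| = 0.00010;  2% of max(1, |F·v|) = 0.35816.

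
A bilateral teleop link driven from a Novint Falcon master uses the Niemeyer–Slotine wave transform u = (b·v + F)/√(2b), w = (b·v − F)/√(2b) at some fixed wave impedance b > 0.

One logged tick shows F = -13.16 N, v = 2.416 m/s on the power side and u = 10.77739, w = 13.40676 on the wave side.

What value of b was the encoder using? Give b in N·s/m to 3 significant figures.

b = 50.1 N·s/m

u + w = 24.1842;  u + w = √(2b)·v, so √(2b) = 24.1842/2.416 = 10.0100.
b = (√(2b))²/2 = 100.2000/2 = 50.1000.
(Check via u − w = 2F/√(2b): u − w = -2.6294, 2F/√(2b) = -2.6294.)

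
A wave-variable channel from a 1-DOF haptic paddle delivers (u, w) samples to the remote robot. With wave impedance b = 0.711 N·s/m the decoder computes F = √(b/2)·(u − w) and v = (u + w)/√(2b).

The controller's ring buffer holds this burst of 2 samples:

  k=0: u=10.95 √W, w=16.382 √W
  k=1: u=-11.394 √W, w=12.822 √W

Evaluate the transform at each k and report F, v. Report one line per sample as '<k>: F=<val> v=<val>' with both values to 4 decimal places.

k=0: u−w=-5.4320, u+w=27.3320; √(b/2)=0.5962, √(2b)=1.1925; F=0.5962×(-5.432)=-3.2388, v=27.3320/1.1925=22.9204
k=1: u−w=-24.2160, u+w=1.4280; √(b/2)=0.5962, √(2b)=1.1925; F=0.5962×(-24.216)=-14.4385, v=1.4280/1.1925=1.1975

0: F=-3.2388 v=22.9204
1: F=-14.4385 v=1.1975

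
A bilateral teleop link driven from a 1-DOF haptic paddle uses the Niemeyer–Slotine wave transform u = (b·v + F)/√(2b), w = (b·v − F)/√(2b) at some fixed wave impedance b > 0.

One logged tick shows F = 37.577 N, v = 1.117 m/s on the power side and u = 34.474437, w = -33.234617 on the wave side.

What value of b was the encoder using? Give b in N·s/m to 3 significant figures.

b = 0.616 N·s/m

u + w = 1.239820;  u + w = √(2b)·v, so √(2b) = 1.239820/1.117 = 1.109955.
b = (√(2b))²/2 = 1.232001/2 = 0.616000.
(Check via u − w = 2F/√(2b): u − w = 67.709054, 2F/√(2b) = 67.709037.)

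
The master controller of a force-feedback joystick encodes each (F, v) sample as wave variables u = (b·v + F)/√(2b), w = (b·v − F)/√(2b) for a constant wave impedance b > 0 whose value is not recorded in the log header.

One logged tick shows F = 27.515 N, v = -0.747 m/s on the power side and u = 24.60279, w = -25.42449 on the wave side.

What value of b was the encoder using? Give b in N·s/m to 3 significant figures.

u + w = -0.8217;  u + w = √(2b)·v, so √(2b) = -0.8217/(-0.747) = 1.1000.
b = (√(2b))²/2 = 1.2100/2 = 0.6050.
(Check via u − w = 2F/√(2b): u − w = 50.0273, 2F/√(2b) = 50.0273.)

b = 0.605 N·s/m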